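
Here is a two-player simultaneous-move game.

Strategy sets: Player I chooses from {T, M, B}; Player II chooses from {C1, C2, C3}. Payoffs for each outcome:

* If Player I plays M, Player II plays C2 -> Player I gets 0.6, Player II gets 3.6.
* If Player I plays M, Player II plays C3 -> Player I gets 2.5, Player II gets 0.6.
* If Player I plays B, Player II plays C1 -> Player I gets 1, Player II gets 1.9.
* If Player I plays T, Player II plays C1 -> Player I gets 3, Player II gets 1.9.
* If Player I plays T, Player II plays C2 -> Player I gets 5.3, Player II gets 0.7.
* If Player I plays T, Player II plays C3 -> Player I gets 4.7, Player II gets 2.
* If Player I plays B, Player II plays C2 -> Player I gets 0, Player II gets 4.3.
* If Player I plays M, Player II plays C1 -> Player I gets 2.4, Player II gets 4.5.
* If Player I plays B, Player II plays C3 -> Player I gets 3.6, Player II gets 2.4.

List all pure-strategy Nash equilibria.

(T, C3)

Check each profile: it is a Nash equilibrium iff no player can strictly gain by switching unilaterally.
(T, C1): Player II can switch to C3 (1.9 → 2). Not NE.
(T, C2): Player II can switch to C1 (0.7 → 1.9). Not NE.
(T, C3): Player I gets 4.7, best alternative 3.6; Player II gets 2, best alternative 1.9. No profitable deviation — NE.
(M, C1): Player I can switch to T (2.4 → 3). Not NE.
(M, C2): Player I can switch to T (0.6 → 5.3). Not NE.
(M, C3): Player I can switch to T (2.5 → 4.7). Not NE.
(B, C1): Player I can switch to T (1 → 3). Not NE.
(B, C2): Player I can switch to T (0 → 5.3). Not NE.
(B, C3): Player I can switch to T (3.6 → 4.7). Not NE.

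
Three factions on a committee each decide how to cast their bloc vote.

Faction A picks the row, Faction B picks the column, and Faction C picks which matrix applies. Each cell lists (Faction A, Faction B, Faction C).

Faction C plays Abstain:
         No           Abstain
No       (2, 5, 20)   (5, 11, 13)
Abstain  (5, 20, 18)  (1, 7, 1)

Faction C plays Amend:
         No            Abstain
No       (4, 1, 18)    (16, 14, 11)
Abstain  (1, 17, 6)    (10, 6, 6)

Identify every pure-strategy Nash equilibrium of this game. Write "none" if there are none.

The pure Nash equilibria are (No, Abstain, Abstain), (Abstain, No, Abstain).

(No, No, Abstain): Faction A can switch to Abstain (2 → 5). Not NE.
(No, No, Amend): Faction B can switch to Abstain (1 → 14). Not NE.
(No, Abstain, Abstain): Faction A gets 5, best alternative 1; Faction B gets 11, best alternative 5; Faction C gets 13, best alternative 11. No profitable deviation — NE.
(No, Abstain, Amend): Faction C can switch to Abstain (11 → 13). Not NE.
(Abstain, No, Abstain): Faction A gets 5, best alternative 2; Faction B gets 20, best alternative 7; Faction C gets 18, best alternative 6. No profitable deviation — NE.
(Abstain, No, Amend): Faction A can switch to No (1 → 4). Not NE.
(Abstain, Abstain, Abstain): Faction A can switch to No (1 → 5). Not NE.
(Abstain, Abstain, Amend): Faction A can switch to No (10 → 16). Not NE.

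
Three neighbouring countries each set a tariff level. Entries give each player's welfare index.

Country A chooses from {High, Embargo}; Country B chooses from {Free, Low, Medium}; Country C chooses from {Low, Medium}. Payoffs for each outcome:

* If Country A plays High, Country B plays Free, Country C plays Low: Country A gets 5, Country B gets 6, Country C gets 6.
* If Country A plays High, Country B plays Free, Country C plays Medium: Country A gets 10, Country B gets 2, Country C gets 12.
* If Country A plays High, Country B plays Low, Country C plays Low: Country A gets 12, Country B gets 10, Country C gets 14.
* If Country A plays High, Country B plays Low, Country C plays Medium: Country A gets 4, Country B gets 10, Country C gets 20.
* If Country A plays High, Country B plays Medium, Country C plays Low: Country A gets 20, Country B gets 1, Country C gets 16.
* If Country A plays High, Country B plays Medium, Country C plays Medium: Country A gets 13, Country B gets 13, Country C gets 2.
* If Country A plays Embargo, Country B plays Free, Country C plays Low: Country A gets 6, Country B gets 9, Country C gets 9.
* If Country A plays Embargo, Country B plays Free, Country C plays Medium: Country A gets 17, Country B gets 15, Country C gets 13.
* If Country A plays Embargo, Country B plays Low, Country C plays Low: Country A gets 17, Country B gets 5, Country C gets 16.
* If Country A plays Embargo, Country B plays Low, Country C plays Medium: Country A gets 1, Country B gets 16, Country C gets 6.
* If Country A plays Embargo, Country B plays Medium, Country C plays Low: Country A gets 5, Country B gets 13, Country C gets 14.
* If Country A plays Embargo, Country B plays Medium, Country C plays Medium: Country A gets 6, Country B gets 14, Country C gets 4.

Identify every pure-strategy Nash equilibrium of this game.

(High, Free, Low): Country A can switch to Embargo (5 → 6). Not NE.
(High, Free, Medium): Country A can switch to Embargo (10 → 17). Not NE.
(High, Low, Low): Country A can switch to Embargo (12 → 17). Not NE.
(High, Low, Medium): Country B can switch to Medium (10 → 13). Not NE.
(High, Medium, Low): Country B can switch to Free (1 → 6). Not NE.
(High, Medium, Medium): Country C can switch to Low (2 → 16). Not NE.
(Embargo, Free, Low): Country B can switch to Medium (9 → 13). Not NE.
(Embargo, Free, Medium): Country B can switch to Low (15 → 16). Not NE.
(The remaining 4 profiles each have a profitable deviation by the same check.)

No pure-strategy Nash equilibrium.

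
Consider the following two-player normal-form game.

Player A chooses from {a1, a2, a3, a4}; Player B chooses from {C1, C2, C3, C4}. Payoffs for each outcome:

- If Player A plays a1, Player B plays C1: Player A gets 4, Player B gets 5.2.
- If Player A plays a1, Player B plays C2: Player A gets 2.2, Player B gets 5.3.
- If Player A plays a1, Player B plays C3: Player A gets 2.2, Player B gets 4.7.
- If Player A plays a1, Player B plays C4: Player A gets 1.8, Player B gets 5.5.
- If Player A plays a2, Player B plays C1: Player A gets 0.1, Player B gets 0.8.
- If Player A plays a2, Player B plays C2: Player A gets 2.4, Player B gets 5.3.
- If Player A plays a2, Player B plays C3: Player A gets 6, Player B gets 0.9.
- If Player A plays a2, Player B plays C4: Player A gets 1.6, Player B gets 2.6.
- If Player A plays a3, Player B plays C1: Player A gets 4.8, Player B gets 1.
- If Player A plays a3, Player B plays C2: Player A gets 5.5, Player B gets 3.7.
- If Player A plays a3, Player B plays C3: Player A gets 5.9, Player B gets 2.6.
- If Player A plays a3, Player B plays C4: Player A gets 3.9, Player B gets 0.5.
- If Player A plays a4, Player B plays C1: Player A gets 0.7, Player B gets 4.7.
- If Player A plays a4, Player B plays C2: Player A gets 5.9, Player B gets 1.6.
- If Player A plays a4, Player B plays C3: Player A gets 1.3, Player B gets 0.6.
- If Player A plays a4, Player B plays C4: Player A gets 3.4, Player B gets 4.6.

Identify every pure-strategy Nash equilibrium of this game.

For each strategy profile, look for a profitable unilateral deviation.
(a1, C1): Player A can switch to a3 (4 → 4.8). Not NE.
(a1, C2): Player A can switch to a2 (2.2 → 2.4). Not NE.
(a1, C3): Player A can switch to a2 (2.2 → 6). Not NE.
(a1, C4): Player A can switch to a3 (1.8 → 3.9). Not NE.
(a2, C1): Player A can switch to a1 (0.1 → 4). Not NE.
(a2, C2): Player A can switch to a3 (2.4 → 5.5). Not NE.
(a2, C3): Player B can switch to C2 (0.9 → 5.3). Not NE.
(a2, C4): Player A can switch to a1 (1.6 → 1.8). Not NE.
(a3, C1): Player B can switch to C2 (1 → 3.7). Not NE.
(a3, C2): Player A can switch to a4 (5.5 → 5.9). Not NE.
(The remaining 6 profiles each have a profitable deviation by the same check.)

There is no pure-strategy Nash equilibrium.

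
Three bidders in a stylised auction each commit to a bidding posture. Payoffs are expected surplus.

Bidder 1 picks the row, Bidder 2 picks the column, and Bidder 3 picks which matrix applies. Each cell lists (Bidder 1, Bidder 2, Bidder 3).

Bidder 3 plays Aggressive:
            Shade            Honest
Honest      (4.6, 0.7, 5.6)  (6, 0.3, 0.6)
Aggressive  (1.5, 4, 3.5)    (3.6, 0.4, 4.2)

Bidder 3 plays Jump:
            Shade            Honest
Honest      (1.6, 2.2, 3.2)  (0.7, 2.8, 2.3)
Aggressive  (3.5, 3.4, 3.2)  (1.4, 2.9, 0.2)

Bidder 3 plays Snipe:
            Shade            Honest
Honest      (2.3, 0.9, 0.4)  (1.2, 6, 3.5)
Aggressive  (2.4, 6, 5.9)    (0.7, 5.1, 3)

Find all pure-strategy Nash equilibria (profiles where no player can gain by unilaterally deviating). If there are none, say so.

Pure-strategy Nash equilibria: (Honest, Shade, Aggressive); (Honest, Honest, Snipe); (Aggressive, Shade, Snipe)

(Honest, Shade, Aggressive): Bidder 1 gets 4.6, best alternative 1.5; Bidder 2 gets 0.7, best alternative 0.3; Bidder 3 gets 5.6, best alternative 3.2. No profitable deviation — NE.
(Honest, Shade, Jump): Bidder 1 can switch to Aggressive (1.6 → 3.5). Not NE.
(Honest, Shade, Snipe): Bidder 1 can switch to Aggressive (2.3 → 2.4). Not NE.
(Honest, Honest, Aggressive): Bidder 2 can switch to Shade (0.3 → 0.7). Not NE.
(Honest, Honest, Jump): Bidder 1 can switch to Aggressive (0.7 → 1.4). Not NE.
(Honest, Honest, Snipe): Bidder 1 gets 1.2, best alternative 0.7; Bidder 2 gets 6, best alternative 0.9; Bidder 3 gets 3.5, best alternative 2.3. No profitable deviation — NE.
(Aggressive, Shade, Aggressive): Bidder 1 can switch to Honest (1.5 → 4.6). Not NE.
(Aggressive, Shade, Jump): Bidder 3 can switch to Aggressive (3.2 → 3.5). Not NE.
(Aggressive, Shade, Snipe): Bidder 1 gets 2.4, best alternative 2.3; Bidder 2 gets 6, best alternative 5.1; Bidder 3 gets 5.9, best alternative 3.5. No profitable deviation — NE.
(The remaining 3 profiles each have a profitable deviation by the same check.)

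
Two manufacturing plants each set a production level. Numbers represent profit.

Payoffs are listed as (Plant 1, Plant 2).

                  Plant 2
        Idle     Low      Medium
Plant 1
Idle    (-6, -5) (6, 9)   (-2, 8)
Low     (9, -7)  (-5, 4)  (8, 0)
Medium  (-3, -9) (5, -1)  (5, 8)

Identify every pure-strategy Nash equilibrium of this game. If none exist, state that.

(Idle, Low)

For each strategy profile, look for a profitable unilateral deviation.
(Idle, Idle): Plant 1 can switch to Low (-6 → 9). Not NE.
(Idle, Low): Plant 1 gets 6, best alternative 5; Plant 2 gets 9, best alternative 8. No profitable deviation — NE.
(Idle, Medium): Plant 1 can switch to Low (-2 → 8). Not NE.
(Low, Idle): Plant 2 can switch to Low (-7 → 4). Not NE.
(Low, Low): Plant 1 can switch to Idle (-5 → 6). Not NE.
(Low, Medium): Plant 2 can switch to Low (0 → 4). Not NE.
(Medium, Idle): Plant 1 can switch to Low (-3 → 9). Not NE.
(Medium, Low): Plant 1 can switch to Idle (5 → 6). Not NE.
(Medium, Medium): Plant 1 can switch to Low (5 → 8). Not NE.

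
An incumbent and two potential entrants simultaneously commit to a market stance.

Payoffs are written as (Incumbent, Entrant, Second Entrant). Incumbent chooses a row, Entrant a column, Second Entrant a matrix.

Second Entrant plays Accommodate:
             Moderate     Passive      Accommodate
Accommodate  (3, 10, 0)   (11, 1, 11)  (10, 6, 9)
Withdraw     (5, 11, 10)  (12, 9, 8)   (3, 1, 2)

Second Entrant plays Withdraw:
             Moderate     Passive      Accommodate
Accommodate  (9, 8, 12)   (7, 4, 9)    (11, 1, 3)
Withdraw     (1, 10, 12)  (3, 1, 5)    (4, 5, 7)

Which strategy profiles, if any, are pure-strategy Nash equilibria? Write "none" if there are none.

Check each profile: it is a Nash equilibrium iff no player can strictly gain by switching unilaterally.
(Accommodate, Moderate, Accommodate): Incumbent can switch to Withdraw (3 → 5). Not NE.
(Accommodate, Moderate, Withdraw): Incumbent gets 9, best alternative 1; Entrant gets 8, best alternative 4; Second Entrant gets 12, best alternative 0. No profitable deviation — NE.
(Accommodate, Passive, Accommodate): Incumbent can switch to Withdraw (11 → 12). Not NE.
(Accommodate, Passive, Withdraw): Entrant can switch to Moderate (4 → 8). Not NE.
(Accommodate, Accommodate, Accommodate): Entrant can switch to Moderate (6 → 10). Not NE.
(Accommodate, Accommodate, Withdraw): Entrant can switch to Moderate (1 → 8). Not NE.
(Withdraw, Moderate, Accommodate): Second Entrant can switch to Withdraw (10 → 12). Not NE.
(Withdraw, Moderate, Withdraw): Incumbent can switch to Accommodate (1 → 9). Not NE.
(Withdraw, Passive, Accommodate): Entrant can switch to Moderate (9 → 11). Not NE.
(The remaining 3 profiles each have a profitable deviation by the same check.)

(Accommodate, Moderate, Withdraw)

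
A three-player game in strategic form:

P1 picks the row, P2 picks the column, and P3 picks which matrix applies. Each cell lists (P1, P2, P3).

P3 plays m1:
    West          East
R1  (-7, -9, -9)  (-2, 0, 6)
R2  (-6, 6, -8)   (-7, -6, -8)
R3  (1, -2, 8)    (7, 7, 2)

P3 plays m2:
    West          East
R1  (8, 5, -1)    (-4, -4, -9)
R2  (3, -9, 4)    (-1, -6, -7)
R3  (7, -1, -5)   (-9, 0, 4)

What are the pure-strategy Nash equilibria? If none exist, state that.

Pure-strategy Nash equilibria: (R1, West, m2), (R2, East, m2)

For each player, find the best response to each opponent profile; mutual best responses are the pure NE.
P1 against (West, m1): payoffs -7, -6, 1 → best response R3.
P1 against (West, m2): payoffs 8, 3, 7 → best response R1.
P1 against (East, m1): payoffs -2, -7, 7 → best response R3.
P1 against (East, m2): payoffs -4, -1, -9 → best response R2.
P2 against (R1, m1): payoffs -9, 0 → best response East.
P2 against (R1, m2): payoffs 5, -4 → best response West.
P2 against (R2, m1): payoffs 6, -6 → best response West.
P2 against (R2, m2): payoffs -9, -6 → best response East.
P2 against (R3, m1): payoffs -2, 7 → best response East.
P2 against (R3, m2): payoffs -1, 0 → best response East.
P3 against (R1, West): payoffs -9, -1 → best response m2.
P3 against (R1, East): payoffs 6, -9 → best response m1.
P3 against (R2, West): payoffs -8, 4 → best response m2.
P3 against (R2, East): payoffs -8, -7 → best response m2.
P3 against (R3, West): payoffs 8, -5 → best response m1.
P3 against (R3, East): payoffs 2, 4 → best response m2.
Mutual best responses: (R1, West, m2); (R2, East, m2).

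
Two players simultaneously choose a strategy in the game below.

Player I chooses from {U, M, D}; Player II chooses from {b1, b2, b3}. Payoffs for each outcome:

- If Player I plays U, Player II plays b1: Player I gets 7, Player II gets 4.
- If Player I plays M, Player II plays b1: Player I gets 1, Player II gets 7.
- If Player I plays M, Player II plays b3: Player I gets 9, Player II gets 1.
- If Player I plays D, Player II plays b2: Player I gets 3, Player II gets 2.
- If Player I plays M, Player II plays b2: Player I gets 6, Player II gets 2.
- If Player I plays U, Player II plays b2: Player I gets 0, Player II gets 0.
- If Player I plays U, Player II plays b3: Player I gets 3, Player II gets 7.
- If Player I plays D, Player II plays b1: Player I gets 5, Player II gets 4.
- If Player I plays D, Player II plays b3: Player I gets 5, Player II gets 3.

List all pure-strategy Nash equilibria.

(U, b1): Player II can switch to b3 (4 → 7). Not NE.
(U, b2): Player I can switch to M (0 → 6). Not NE.
(U, b3): Player I can switch to M (3 → 9). Not NE.
(M, b1): Player I can switch to U (1 → 7). Not NE.
(M, b2): Player II can switch to b1 (2 → 7). Not NE.
(M, b3): Player II can switch to b1 (1 → 7). Not NE.
(D, b1): Player I can switch to U (5 → 7). Not NE.
(D, b2): Player I can switch to M (3 → 6). Not NE.
(D, b3): Player I can switch to M (5 → 9). Not NE.

There is no pure-strategy Nash equilibrium.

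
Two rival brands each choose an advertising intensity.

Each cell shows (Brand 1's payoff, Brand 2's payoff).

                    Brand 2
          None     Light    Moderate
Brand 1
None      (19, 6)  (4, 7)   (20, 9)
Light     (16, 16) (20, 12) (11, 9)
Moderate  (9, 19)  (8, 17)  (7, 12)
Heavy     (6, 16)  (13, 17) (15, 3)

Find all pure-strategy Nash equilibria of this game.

Check each profile: it is a Nash equilibrium iff no player can strictly gain by switching unilaterally.
(None, None): Brand 2 can switch to Light (6 → 7). Not NE.
(None, Light): Brand 1 can switch to Light (4 → 20). Not NE.
(None, Moderate): Brand 1 gets 20, best alternative 15; Brand 2 gets 9, best alternative 7. No profitable deviation — NE.
(Light, None): Brand 1 can switch to None (16 → 19). Not NE.
(Light, Light): Brand 2 can switch to None (12 → 16). Not NE.
(Light, Moderate): Brand 1 can switch to None (11 → 20). Not NE.
(Moderate, None): Brand 1 can switch to None (9 → 19). Not NE.
(The remaining 5 profiles each have a profitable deviation by the same check.)

(None, Moderate)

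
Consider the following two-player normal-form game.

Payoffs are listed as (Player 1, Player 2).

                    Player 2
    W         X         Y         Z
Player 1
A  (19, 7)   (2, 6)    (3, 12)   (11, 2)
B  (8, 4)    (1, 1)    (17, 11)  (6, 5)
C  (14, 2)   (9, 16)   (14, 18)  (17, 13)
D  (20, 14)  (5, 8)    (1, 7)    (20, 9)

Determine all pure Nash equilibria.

Player 1 against W: payoffs 19, 8, 14, 20 → best response D.
Player 1 against X: payoffs 2, 1, 9, 5 → best response C.
Player 1 against Y: payoffs 3, 17, 14, 1 → best response B.
Player 1 against Z: payoffs 11, 6, 17, 20 → best response D.
Player 2 against A: payoffs 7, 6, 12, 2 → best response Y.
Player 2 against B: payoffs 4, 1, 11, 5 → best response Y.
Player 2 against C: payoffs 2, 16, 18, 13 → best response Y.
Player 2 against D: payoffs 14, 8, 7, 9 → best response W.
Mutual best responses: (B, Y); (D, W).

Pure-strategy Nash equilibria: (B, Y); (D, W)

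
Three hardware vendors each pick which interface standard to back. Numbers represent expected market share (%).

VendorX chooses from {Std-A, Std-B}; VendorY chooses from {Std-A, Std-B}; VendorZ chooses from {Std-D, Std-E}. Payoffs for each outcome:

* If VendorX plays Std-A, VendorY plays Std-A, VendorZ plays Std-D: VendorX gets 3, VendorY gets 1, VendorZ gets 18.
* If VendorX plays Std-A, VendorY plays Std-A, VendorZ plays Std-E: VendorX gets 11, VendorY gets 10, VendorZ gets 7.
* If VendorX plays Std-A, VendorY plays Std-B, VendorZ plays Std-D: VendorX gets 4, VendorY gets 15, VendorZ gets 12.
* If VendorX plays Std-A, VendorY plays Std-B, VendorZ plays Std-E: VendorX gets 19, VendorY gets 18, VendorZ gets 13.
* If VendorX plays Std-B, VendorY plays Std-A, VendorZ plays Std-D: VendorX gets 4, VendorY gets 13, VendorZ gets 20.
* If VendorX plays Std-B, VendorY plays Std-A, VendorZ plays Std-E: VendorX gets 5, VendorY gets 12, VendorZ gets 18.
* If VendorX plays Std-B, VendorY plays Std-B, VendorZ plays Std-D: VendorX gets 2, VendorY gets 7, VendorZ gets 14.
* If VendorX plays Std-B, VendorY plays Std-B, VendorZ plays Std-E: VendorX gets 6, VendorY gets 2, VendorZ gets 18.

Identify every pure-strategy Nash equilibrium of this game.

VendorX against (Std-A, Std-D): payoffs 3, 4 → best response Std-B.
VendorX against (Std-A, Std-E): payoffs 11, 5 → best response Std-A.
VendorX against (Std-B, Std-D): payoffs 4, 2 → best response Std-A.
VendorX against (Std-B, Std-E): payoffs 19, 6 → best response Std-A.
VendorY against (Std-A, Std-D): payoffs 1, 15 → best response Std-B.
VendorY against (Std-A, Std-E): payoffs 10, 18 → best response Std-B.
VendorY against (Std-B, Std-D): payoffs 13, 7 → best response Std-A.
VendorY against (Std-B, Std-E): payoffs 12, 2 → best response Std-A.
VendorZ against (Std-A, Std-A): payoffs 18, 7 → best response Std-D.
VendorZ against (Std-A, Std-B): payoffs 12, 13 → best response Std-E.
VendorZ against (Std-B, Std-A): payoffs 20, 18 → best response Std-D.
VendorZ against (Std-B, Std-B): payoffs 14, 18 → best response Std-E.
Mutual best responses: (Std-A, Std-B, Std-E); (Std-B, Std-A, Std-D).

The pure Nash equilibria are (Std-A, Std-B, Std-E) and (Std-B, Std-A, Std-D).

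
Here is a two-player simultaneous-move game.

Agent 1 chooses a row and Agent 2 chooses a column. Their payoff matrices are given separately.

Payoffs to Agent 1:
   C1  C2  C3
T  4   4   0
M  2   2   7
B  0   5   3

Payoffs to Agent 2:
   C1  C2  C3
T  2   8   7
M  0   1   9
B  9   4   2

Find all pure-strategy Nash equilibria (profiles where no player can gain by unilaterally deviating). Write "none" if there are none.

The unique pure-strategy Nash equilibrium is (M, C3).

Agent 1 against C1: payoffs 4, 2, 0 → best response T.
Agent 1 against C2: payoffs 4, 2, 5 → best response B.
Agent 1 against C3: payoffs 0, 7, 3 → best response M.
Agent 2 against T: payoffs 2, 8, 7 → best response C2.
Agent 2 against M: payoffs 0, 1, 9 → best response C3.
Agent 2 against B: payoffs 9, 4, 2 → best response C1.
Mutual best responses: (M, C3).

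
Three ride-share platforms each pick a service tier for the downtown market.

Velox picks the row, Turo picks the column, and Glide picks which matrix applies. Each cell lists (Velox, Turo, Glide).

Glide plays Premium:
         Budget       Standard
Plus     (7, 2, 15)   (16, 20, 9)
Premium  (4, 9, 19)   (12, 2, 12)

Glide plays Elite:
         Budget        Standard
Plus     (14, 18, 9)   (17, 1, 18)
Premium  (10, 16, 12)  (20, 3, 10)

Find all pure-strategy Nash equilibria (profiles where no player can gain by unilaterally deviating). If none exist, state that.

(Plus, Budget, Premium): Turo can switch to Standard (2 → 20). Not NE.
(Plus, Budget, Elite): Glide can switch to Premium (9 → 15). Not NE.
(Plus, Standard, Premium): Glide can switch to Elite (9 → 18). Not NE.
(Plus, Standard, Elite): Velox can switch to Premium (17 → 20). Not NE.
(Premium, Budget, Premium): Velox can switch to Plus (4 → 7). Not NE.
(Premium, Budget, Elite): Velox can switch to Plus (10 → 14). Not NE.
(Premium, Standard, Premium): Velox can switch to Plus (12 → 16). Not NE.
(Premium, Standard, Elite): Turo can switch to Budget (3 → 16). Not NE.

none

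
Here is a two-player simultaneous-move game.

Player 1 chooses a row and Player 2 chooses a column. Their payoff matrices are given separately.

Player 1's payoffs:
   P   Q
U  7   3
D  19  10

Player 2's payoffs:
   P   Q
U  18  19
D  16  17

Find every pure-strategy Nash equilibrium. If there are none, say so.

Player 1 against P: payoffs 7, 19 → best response D.
Player 1 against Q: payoffs 3, 10 → best response D.
Player 2 against U: payoffs 18, 19 → best response Q.
Player 2 against D: payoffs 16, 17 → best response Q.
Mutual best responses: (D, Q).

(D, Q)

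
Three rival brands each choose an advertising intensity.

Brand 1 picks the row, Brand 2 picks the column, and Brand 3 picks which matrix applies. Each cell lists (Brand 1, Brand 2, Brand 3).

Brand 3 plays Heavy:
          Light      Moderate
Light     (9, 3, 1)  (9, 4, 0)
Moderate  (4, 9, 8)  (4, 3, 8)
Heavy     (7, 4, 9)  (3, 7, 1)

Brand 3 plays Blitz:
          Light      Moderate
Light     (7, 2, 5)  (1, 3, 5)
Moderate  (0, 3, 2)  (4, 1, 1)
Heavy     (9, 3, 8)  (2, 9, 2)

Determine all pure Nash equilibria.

Brand 1 against (Light, Heavy): payoffs 9, 4, 7 → best response Light.
Brand 1 against (Light, Blitz): payoffs 7, 0, 9 → best response Heavy.
Brand 1 against (Moderate, Heavy): payoffs 9, 4, 3 → best response Light.
Brand 1 against (Moderate, Blitz): payoffs 1, 4, 2 → best response Moderate.
Brand 2 against (Light, Heavy): payoffs 3, 4 → best response Moderate.
Brand 2 against (Light, Blitz): payoffs 2, 3 → best response Moderate.
Brand 2 against (Moderate, Heavy): payoffs 9, 3 → best response Light.
Brand 2 against (Moderate, Blitz): payoffs 3, 1 → best response Light.
Brand 2 against (Heavy, Heavy): payoffs 4, 7 → best response Moderate.
Brand 2 against (Heavy, Blitz): payoffs 3, 9 → best response Moderate.
Brand 3 against (Light, Light): payoffs 1, 5 → best response Blitz.
Brand 3 against (Light, Moderate): payoffs 0, 5 → best response Blitz.
Brand 3 against (Moderate, Light): payoffs 8, 2 → best response Heavy.
Brand 3 against (Moderate, Moderate): payoffs 8, 1 → best response Heavy.
Brand 3 against (Heavy, Light): payoffs 9, 8 → best response Heavy.
Brand 3 against (Heavy, Moderate): payoffs 1, 2 → best response Blitz.
No profile is a mutual best response for all players.

There is no pure-strategy Nash equilibrium.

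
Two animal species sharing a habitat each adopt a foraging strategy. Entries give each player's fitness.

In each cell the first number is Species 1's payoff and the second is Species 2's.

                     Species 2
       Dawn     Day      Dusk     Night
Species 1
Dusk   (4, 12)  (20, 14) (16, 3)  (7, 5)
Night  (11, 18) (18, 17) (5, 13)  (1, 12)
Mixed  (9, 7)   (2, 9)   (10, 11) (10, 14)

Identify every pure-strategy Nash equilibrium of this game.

Species 1 against Dawn: payoffs 4, 11, 9 → best response Night.
Species 1 against Day: payoffs 20, 18, 2 → best response Dusk.
Species 1 against Dusk: payoffs 16, 5, 10 → best response Dusk.
Species 1 against Night: payoffs 7, 1, 10 → best response Mixed.
Species 2 against Dusk: payoffs 12, 14, 3, 5 → best response Day.
Species 2 against Night: payoffs 18, 17, 13, 12 → best response Dawn.
Species 2 against Mixed: payoffs 7, 9, 11, 14 → best response Night.
Mutual best responses: (Dusk, Day); (Night, Dawn); (Mixed, Night).

Pure-strategy Nash equilibria: (Dusk, Day) and (Night, Dawn) and (Mixed, Night)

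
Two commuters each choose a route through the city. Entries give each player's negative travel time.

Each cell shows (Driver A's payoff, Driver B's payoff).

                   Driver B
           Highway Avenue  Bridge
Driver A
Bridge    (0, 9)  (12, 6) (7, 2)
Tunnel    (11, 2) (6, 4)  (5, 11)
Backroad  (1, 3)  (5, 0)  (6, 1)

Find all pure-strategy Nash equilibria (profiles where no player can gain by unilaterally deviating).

This game has no pure Nash equilibrium.

Mark each player's best response to every combination of opponents' strategies; a profile where every player is best-responding is a pure Nash equilibrium.
Driver A against Highway: payoffs 0, 11, 1 → best response Tunnel.
Driver A against Avenue: payoffs 12, 6, 5 → best response Bridge.
Driver A against Bridge: payoffs 7, 5, 6 → best response Bridge.
Driver B against Bridge: payoffs 9, 6, 2 → best response Highway.
Driver B against Tunnel: payoffs 2, 4, 11 → best response Bridge.
Driver B against Backroad: payoffs 3, 0, 1 → best response Highway.
No profile is a mutual best response for all players.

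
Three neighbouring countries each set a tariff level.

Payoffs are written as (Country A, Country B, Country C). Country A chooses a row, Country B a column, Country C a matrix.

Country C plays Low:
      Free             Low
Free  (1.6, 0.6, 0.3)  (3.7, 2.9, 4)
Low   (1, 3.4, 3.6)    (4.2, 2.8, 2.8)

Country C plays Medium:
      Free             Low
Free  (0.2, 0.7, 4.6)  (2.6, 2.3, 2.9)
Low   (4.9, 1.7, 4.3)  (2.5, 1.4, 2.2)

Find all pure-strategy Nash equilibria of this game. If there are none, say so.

Pure NE: (Low, Free, Medium)

Country A against (Free, Low): payoffs 1.6, 1 → best response Free.
Country A against (Free, Medium): payoffs 0.2, 4.9 → best response Low.
Country A against (Low, Low): payoffs 3.7, 4.2 → best response Low.
Country A against (Low, Medium): payoffs 2.6, 2.5 → best response Free.
Country B against (Free, Low): payoffs 0.6, 2.9 → best response Low.
Country B against (Free, Medium): payoffs 0.7, 2.3 → best response Low.
Country B against (Low, Low): payoffs 3.4, 2.8 → best response Free.
Country B against (Low, Medium): payoffs 1.7, 1.4 → best response Free.
Country C against (Free, Free): payoffs 0.3, 4.6 → best response Medium.
Country C against (Free, Low): payoffs 4, 2.9 → best response Low.
Country C against (Low, Free): payoffs 3.6, 4.3 → best response Medium.
Country C against (Low, Low): payoffs 2.8, 2.2 → best response Low.
Mutual best responses: (Low, Free, Medium).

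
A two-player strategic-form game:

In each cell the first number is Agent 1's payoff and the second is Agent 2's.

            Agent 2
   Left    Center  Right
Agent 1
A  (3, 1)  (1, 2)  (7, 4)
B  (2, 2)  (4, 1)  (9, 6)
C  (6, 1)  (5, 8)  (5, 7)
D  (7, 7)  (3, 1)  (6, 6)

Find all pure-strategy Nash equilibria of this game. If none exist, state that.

The pure Nash equilibria are (B, Right); (C, Center); (D, Left).

For each strategy profile, look for a profitable unilateral deviation.
(A, Left): Agent 1 can switch to C (3 → 6). Not NE.
(A, Center): Agent 1 can switch to B (1 → 4). Not NE.
(A, Right): Agent 1 can switch to B (7 → 9). Not NE.
(B, Left): Agent 1 can switch to A (2 → 3). Not NE.
(B, Center): Agent 1 can switch to C (4 → 5). Not NE.
(B, Right): Agent 1 gets 9, best alternative 7; Agent 2 gets 6, best alternative 2. No profitable deviation — NE.
(C, Left): Agent 1 can switch to D (6 → 7). Not NE.
(C, Center): Agent 1 gets 5, best alternative 4; Agent 2 gets 8, best alternative 7. No profitable deviation — NE.
(C, Right): Agent 1 can switch to A (5 → 7). Not NE.
(D, Left): Agent 1 gets 7, best alternative 6; Agent 2 gets 7, best alternative 6. No profitable deviation — NE.
(D, Center): Agent 1 can switch to B (3 → 4). Not NE.
(D, Right): Agent 1 can switch to A (6 → 7). Not NE.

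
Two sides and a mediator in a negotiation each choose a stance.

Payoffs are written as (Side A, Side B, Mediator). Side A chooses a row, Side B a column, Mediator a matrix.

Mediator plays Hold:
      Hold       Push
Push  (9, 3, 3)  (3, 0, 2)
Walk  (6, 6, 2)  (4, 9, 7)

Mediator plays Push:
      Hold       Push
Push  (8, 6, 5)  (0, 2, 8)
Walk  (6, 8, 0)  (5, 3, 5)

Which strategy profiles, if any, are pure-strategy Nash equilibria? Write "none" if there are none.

(Push, Hold, Hold): Mediator can switch to Push (3 → 5). Not NE.
(Push, Hold, Push): Side A gets 8, best alternative 6; Side B gets 6, best alternative 2; Mediator gets 5, best alternative 3. No profitable deviation — NE.
(Push, Push, Hold): Side A can switch to Walk (3 → 4). Not NE.
(Push, Push, Push): Side A can switch to Walk (0 → 5). Not NE.
(Walk, Hold, Hold): Side A can switch to Push (6 → 9). Not NE.
(Walk, Hold, Push): Side A can switch to Push (6 → 8). Not NE.
(Walk, Push, Hold): Side A gets 4, best alternative 3; Side B gets 9, best alternative 6; Mediator gets 7, best alternative 5. No profitable deviation — NE.
(Walk, Push, Push): Side B can switch to Hold (3 → 8). Not NE.

(Push, Hold, Push) and (Walk, Push, Hold)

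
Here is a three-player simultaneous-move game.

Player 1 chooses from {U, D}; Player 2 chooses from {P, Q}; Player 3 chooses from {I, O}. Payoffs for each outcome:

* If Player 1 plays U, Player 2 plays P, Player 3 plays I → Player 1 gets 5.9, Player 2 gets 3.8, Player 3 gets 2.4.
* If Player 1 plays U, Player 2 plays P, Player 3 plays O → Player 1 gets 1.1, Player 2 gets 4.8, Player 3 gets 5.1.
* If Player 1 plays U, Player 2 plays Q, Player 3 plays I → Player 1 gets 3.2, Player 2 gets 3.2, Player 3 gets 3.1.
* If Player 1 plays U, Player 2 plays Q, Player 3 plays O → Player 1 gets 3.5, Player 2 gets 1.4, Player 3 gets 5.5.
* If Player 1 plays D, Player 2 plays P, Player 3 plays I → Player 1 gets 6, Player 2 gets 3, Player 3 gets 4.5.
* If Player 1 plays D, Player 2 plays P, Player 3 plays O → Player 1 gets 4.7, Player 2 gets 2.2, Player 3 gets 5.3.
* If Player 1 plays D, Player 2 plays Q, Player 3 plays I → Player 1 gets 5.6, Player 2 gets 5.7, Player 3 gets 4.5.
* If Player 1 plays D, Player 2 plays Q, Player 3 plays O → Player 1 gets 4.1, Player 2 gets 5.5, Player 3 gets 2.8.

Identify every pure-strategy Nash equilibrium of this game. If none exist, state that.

(D, Q, I)

(U, P, I): Player 1 can switch to D (5.9 → 6). Not NE.
(U, P, O): Player 1 can switch to D (1.1 → 4.7). Not NE.
(U, Q, I): Player 1 can switch to D (3.2 → 5.6). Not NE.
(U, Q, O): Player 1 can switch to D (3.5 → 4.1). Not NE.
(D, P, I): Player 2 can switch to Q (3 → 5.7). Not NE.
(D, P, O): Player 2 can switch to Q (2.2 → 5.5). Not NE.
(D, Q, I): Player 1 gets 5.6, best alternative 3.2; Player 2 gets 5.7, best alternative 3; Player 3 gets 4.5, best alternative 2.8. No profitable deviation — NE.
(D, Q, O): Player 3 can switch to I (2.8 → 4.5). Not NE.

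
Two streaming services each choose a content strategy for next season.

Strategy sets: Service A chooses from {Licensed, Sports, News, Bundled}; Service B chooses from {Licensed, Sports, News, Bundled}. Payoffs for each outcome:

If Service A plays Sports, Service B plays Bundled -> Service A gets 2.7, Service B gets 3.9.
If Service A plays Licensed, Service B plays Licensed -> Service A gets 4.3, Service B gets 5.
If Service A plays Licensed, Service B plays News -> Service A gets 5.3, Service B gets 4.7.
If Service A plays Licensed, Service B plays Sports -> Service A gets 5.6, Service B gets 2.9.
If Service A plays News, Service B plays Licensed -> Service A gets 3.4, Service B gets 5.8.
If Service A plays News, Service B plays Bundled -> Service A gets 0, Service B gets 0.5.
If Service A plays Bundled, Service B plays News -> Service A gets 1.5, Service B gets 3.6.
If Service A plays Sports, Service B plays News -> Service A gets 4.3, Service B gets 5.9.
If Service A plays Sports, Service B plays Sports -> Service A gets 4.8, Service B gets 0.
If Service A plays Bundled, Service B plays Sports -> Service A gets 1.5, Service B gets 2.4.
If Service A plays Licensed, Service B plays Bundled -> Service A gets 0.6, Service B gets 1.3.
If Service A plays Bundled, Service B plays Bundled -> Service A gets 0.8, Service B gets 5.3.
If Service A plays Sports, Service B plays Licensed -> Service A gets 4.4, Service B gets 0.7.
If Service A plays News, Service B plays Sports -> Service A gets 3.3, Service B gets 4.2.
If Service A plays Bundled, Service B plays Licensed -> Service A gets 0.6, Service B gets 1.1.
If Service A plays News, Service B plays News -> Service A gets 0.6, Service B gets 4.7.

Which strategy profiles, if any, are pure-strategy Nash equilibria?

none

Service A against Licensed: payoffs 4.3, 4.4, 3.4, 0.6 → best response Sports.
Service A against Sports: payoffs 5.6, 4.8, 3.3, 1.5 → best response Licensed.
Service A against News: payoffs 5.3, 4.3, 0.6, 1.5 → best response Licensed.
Service A against Bundled: payoffs 0.6, 2.7, 0, 0.8 → best response Sports.
Service B against Licensed: payoffs 5, 2.9, 4.7, 1.3 → best response Licensed.
Service B against Sports: payoffs 0.7, 0, 5.9, 3.9 → best response News.
Service B against News: payoffs 5.8, 4.2, 4.7, 0.5 → best response Licensed.
Service B against Bundled: payoffs 1.1, 2.4, 3.6, 5.3 → best response Bundled.
No profile is a mutual best response for all players.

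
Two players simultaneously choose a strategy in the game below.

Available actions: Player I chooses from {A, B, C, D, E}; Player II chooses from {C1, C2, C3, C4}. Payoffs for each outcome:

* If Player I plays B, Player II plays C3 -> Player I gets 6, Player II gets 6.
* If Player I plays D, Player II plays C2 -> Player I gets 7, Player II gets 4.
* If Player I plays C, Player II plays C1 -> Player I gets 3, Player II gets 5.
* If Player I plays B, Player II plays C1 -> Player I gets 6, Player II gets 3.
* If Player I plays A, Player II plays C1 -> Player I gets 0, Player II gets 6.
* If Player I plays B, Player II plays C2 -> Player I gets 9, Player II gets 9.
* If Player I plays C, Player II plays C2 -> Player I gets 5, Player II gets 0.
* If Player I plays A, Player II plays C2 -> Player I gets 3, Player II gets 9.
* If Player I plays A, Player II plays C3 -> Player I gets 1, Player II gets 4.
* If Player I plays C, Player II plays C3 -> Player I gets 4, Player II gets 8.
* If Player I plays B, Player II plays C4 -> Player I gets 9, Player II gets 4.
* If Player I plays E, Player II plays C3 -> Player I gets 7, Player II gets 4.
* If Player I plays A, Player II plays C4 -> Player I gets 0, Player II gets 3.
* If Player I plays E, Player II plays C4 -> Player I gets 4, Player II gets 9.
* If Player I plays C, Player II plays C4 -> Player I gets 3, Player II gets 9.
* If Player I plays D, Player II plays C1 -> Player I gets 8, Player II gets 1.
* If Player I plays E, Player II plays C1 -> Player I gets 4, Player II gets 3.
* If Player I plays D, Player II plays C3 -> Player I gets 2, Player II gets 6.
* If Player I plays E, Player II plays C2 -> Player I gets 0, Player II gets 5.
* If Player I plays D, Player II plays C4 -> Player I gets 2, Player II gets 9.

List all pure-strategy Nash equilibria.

For each player, find the best response to each opponent profile; mutual best responses are the pure NE.
Player I against C1: payoffs 0, 6, 3, 8, 4 → best response D.
Player I against C2: payoffs 3, 9, 5, 7, 0 → best response B.
Player I against C3: payoffs 1, 6, 4, 2, 7 → best response E.
Player I against C4: payoffs 0, 9, 3, 2, 4 → best response B.
Player II against A: payoffs 6, 9, 4, 3 → best response C2.
Player II against B: payoffs 3, 9, 6, 4 → best response C2.
Player II against C: payoffs 5, 0, 8, 9 → best response C4.
Player II against D: payoffs 1, 4, 6, 9 → best response C4.
Player II against E: payoffs 3, 5, 4, 9 → best response C4.
Mutual best responses: (B, C2).

The unique pure-strategy Nash equilibrium is (B, C2).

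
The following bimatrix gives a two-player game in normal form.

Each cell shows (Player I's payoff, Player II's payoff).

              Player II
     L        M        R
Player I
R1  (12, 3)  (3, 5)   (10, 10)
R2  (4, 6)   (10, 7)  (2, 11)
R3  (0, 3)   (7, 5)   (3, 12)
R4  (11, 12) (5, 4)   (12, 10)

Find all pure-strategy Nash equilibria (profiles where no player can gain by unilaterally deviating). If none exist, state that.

Player I against L: payoffs 12, 4, 0, 11 → best response R1.
Player I against M: payoffs 3, 10, 7, 5 → best response R2.
Player I against R: payoffs 10, 2, 3, 12 → best response R4.
Player II against R1: payoffs 3, 5, 10 → best response R.
Player II against R2: payoffs 6, 7, 11 → best response R.
Player II against R3: payoffs 3, 5, 12 → best response R.
Player II against R4: payoffs 12, 4, 10 → best response L.
No profile is a mutual best response for all players.

none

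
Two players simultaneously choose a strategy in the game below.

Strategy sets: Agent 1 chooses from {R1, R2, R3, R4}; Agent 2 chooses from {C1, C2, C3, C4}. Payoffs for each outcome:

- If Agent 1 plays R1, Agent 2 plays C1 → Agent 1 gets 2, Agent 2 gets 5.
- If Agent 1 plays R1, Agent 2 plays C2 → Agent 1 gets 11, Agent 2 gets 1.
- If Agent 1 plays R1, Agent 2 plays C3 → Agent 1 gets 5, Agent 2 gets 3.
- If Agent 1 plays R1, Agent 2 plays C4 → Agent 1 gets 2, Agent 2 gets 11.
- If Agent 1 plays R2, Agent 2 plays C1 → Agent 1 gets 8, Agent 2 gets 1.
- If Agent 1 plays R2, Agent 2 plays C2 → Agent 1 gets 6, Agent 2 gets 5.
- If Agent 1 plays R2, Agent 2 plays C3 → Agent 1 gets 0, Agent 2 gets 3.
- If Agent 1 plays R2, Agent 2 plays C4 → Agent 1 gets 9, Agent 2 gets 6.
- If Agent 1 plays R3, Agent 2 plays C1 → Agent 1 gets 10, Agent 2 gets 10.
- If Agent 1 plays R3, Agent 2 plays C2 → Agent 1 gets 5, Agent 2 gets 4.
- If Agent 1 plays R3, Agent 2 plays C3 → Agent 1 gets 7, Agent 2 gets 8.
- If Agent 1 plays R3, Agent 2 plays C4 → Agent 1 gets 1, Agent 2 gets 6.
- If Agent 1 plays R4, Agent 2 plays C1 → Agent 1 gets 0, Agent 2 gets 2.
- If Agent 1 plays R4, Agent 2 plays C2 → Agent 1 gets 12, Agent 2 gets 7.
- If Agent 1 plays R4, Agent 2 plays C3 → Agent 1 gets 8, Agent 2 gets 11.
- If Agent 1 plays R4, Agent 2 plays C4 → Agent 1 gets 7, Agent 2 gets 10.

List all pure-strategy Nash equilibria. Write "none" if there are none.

Agent 1 against C1: payoffs 2, 8, 10, 0 → best response R3.
Agent 1 against C2: payoffs 11, 6, 5, 12 → best response R4.
Agent 1 against C3: payoffs 5, 0, 7, 8 → best response R4.
Agent 1 against C4: payoffs 2, 9, 1, 7 → best response R2.
Agent 2 against R1: payoffs 5, 1, 3, 11 → best response C4.
Agent 2 against R2: payoffs 1, 5, 3, 6 → best response C4.
Agent 2 against R3: payoffs 10, 4, 8, 6 → best response C1.
Agent 2 against R4: payoffs 2, 7, 11, 10 → best response C3.
Mutual best responses: (R2, C4); (R3, C1); (R4, C3).

The pure Nash equilibria are (R2, C4), (R3, C1), (R4, C3).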